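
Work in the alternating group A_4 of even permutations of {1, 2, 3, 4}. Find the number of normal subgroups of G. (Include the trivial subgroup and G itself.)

G has 10 subgroups. Checking conjugation-invariance by order — order 1: 1/1 normal; order 2: 0/3 normal; order 3: 0/4 normal; order 4: 1/1 normal; order 12: 1/1 normal.
Total normal subgroups: 3.

3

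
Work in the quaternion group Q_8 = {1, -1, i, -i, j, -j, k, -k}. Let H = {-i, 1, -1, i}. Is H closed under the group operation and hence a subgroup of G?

Yes

|H| = 4 divides |G| = 8, consistent with Lagrange.
H contains the identity, every element's inverse is in H, and H is closed under ·: it is a subgroup.
In fact H = ⟨-i⟩.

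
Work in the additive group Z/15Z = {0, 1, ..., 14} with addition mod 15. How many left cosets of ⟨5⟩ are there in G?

5

|⟨5⟩| = 3 and |G| = 15.
By Lagrange, [G : H] = |G|/|H| = 15/3 = 5.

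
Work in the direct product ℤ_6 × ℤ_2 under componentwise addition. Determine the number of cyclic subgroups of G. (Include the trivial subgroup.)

Group the elements of G by the cyclic subgroup they generate; each cyclic subgroup of order d accounts for φ(d) elements.
Cyclic subgroups by order — order 1: 1; order 2: 3; order 3: 1; order 6: 3.
Total: 8.

8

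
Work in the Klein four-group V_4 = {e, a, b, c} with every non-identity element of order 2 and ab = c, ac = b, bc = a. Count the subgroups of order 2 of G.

3

|G| = 4 and 2 | 4, so subgroups of order 2 are possible by Lagrange.
The subgroups of order 2 are: {e, a}; {e, b}; {e, c}.
So G has 3 subgroups of order 2.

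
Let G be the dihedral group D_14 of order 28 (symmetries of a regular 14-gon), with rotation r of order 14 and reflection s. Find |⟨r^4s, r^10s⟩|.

|⟨r^4s⟩| = 2 and |⟨r^10s⟩| = 2, so |H| is a multiple of lcm(2, 2) = 2 and divides |G| = 28.
Closing under the operation: H = {e, r^2, r^4, r^6, r^8, r^10, r^12, s, r^2s, r^4s, r^6s, r^8s, r^10s, r^12s}, so |H| = 14.

14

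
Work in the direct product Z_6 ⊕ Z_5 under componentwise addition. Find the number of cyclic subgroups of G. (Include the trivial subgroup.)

8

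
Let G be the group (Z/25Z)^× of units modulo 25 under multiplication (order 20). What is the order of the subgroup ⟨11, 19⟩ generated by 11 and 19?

|⟨11⟩| = 5 and |⟨19⟩| = 10, so |H| is a multiple of lcm(5, 10) = 10 and divides |G| = 20.
Closing under the operation: H = {1, 4, 6, 9, 11, 14, 16, 19, 21, 24}, so |H| = 10.

10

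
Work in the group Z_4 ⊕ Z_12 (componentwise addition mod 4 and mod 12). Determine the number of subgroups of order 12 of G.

|G| = 48 and 12 | 48, so subgroups of order 12 are possible by Lagrange.
The subgroups of order 12 are: {(0,0), (0,1), (0,2), (0,3), (0,4), (0,5), (0,6), (0,7), (0,8), (0,9), (0,10), (0,11)}; {(0,0), (0,2), (0,4), (0,6), (0,8), (0,10), (2,0), (2,2), (2,4), (2,6), (2,8), (2,10)}; {(0,0), (0,2), (0,4), (0,6), (0,8), (0,10), (2,1), (2,3), (2,5), (2,7), (2,9), (2,11)}; {(0,0), (0,4), (0,8), (1,0), (1,4), (1,8), (2,0), (2,4), (2,8), (3,0), (3,4), (3,8)}; … (7 in all).
So G has 7 subgroups of order 12.

7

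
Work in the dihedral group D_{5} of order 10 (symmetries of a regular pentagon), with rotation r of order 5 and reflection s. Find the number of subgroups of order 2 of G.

|G| = 10 and 2 | 10, so subgroups of order 2 are possible by Lagrange.
The subgroups of order 2 are: {e, r^2s}; {e, r^3s}; {e, r^4s}; {e, rs}; … (5 in all).
So G has 5 subgroups of order 2.

5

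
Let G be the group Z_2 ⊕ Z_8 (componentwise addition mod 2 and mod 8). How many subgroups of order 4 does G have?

|G| = 16 and 4 | 16, so subgroups of order 4 are possible by Lagrange.
The subgroups of order 4 are: {(0,0), (0,2), (0,4), (0,6)}; {(0,0), (0,4), (1,0), (1,4)}; {(0,0), (0,4), (1,2), (1,6)}.
So G has 3 subgroups of order 4.

3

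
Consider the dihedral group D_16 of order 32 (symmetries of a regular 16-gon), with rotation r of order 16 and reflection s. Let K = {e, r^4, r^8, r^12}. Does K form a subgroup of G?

|K| = 4 divides |G| = 32, consistent with Lagrange.
K contains the identity, every element's inverse is in K, and K is closed under ·: it is a subgroup.
In fact K = ⟨r^12⟩.

Yes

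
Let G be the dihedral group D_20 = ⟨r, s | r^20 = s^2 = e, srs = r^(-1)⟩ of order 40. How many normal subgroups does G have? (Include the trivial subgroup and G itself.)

G has 48 subgroups. Checking conjugation-invariance by order — order 1: 1/1 normal; order 2: 1/21 normal; order 4: 1/11 normal; order 5: 1/1 normal; order 8: 0/5 normal; order 10: 1/5 normal; order 20: 3/3 normal; order 40: 1/1 normal.
Total normal subgroups: 9.

9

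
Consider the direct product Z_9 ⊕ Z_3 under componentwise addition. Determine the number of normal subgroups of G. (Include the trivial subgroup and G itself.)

G is abelian, so every subgroup is normal.
G has 10 subgroups in total, hence 10 normal subgroups.

10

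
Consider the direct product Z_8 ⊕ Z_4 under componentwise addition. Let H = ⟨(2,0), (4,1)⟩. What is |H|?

|⟨(2,0)⟩| = 4 and |⟨(4,1)⟩| = 4, so |H| is a multiple of lcm(4, 4) = 4 and divides |G| = 32.
Closing under the operation: H = {(0,0), (0,1), (0,2), (0,3), (2,0), (2,1), (2,2), (2,3), (4,0), (4,1), (4,2), (4,3), (6,0), (6,1), (6,2), (6,3)}, so |H| = 16.

16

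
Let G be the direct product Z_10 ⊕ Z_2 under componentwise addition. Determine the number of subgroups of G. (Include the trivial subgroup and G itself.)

10

|G| = 20, so by Lagrange every subgroup order divides 20. Divisors: 1, 2, 4, 5, 10, 20.
Subgroups by order — order 1: 1; order 2: 3; order 4: 1; order 5: 1; order 10: 3; order 20: 1.
Total: 1 + 3 + 1 + 1 + 3 + 1 = 10.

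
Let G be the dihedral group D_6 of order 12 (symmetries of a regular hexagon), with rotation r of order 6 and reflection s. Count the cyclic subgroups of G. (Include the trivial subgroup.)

Group the elements of G by the cyclic subgroup they generate; each cyclic subgroup of order d accounts for φ(d) elements.
Cyclic subgroups by order — order 1: 1; order 2: 7; order 3: 1; order 6: 1.
Total: 10.

10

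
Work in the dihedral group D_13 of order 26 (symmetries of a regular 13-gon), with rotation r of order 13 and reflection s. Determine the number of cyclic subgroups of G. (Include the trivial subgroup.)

15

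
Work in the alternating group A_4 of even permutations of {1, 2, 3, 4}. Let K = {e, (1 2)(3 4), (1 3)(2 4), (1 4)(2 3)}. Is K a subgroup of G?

Yes

|K| = 4 divides |G| = 12, consistent with Lagrange.
K contains the identity, every element's inverse is in K, and K is closed under ∘: it is a subgroup.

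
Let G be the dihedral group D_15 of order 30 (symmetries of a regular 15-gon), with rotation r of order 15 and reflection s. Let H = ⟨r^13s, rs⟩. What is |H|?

|⟨r^13s⟩| = 2 and |⟨rs⟩| = 2, so |H| is a multiple of lcm(2, 2) = 2 and divides |G| = 30.
Closing under the operation: H = {e, r^3, r^6, r^9, r^12, rs, r^4s, r^7s, r^10s, r^13s}, so |H| = 10.

10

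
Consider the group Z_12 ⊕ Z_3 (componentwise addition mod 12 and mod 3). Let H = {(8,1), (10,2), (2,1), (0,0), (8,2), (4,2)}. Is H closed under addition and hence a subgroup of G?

No

(8,2) ∈ H but its inverse (4,1) ∉ H, so H is not a subgroup.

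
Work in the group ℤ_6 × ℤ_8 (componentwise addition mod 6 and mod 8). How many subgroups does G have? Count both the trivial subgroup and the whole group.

22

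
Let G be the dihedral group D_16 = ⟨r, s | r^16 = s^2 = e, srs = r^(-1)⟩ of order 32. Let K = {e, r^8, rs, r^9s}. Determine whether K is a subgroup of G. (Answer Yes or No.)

Yes

|K| = 4 divides |G| = 32, consistent with Lagrange.
K contains the identity, every element's inverse is in K, and K is closed under ·: it is a subgroup.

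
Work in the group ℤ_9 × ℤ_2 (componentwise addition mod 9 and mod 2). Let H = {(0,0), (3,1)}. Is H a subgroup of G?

No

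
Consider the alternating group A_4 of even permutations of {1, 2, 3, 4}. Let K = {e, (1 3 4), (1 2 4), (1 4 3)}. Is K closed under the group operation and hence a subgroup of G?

(1 2 4) ∈ K but its inverse (1 4 2) ∉ K, so K is not a subgroup.

No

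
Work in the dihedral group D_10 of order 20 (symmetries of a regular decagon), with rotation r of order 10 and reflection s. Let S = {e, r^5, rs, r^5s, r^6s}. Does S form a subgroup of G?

No

Closure fails: r^5 · r^5s = s ∉ S. So S is not a subgroup.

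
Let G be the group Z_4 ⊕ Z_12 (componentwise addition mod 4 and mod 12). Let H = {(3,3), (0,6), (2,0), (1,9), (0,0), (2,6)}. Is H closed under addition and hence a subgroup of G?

No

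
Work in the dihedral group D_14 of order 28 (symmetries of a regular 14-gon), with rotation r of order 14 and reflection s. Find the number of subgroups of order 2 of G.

15

|G| = 28 and 2 | 28, so subgroups of order 2 are possible by Lagrange.
The subgroups of order 2 are: {e, r^10s}; {e, r^11s}; {e, r^12s}; {e, r^13s}; … (15 in all).
So G has 15 subgroups of order 2.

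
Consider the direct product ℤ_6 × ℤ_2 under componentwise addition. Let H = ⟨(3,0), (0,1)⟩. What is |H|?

|⟨(3,0)⟩| = 2 and |⟨(0,1)⟩| = 2, so |H| is a multiple of lcm(2, 2) = 2 and divides |G| = 12.
Closing under the operation: H = {(0,0), (0,1), (3,0), (3,1)}, so |H| = 4.

4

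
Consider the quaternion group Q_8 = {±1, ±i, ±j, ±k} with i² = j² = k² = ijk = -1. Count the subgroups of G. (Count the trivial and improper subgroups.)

|G| = 8, so by Lagrange every subgroup order divides 8. Divisors: 1, 2, 4, 8.
Subgroups by order — order 1: 1; order 2: 1; order 4: 3; order 8: 1.
Total: 1 + 1 + 3 + 1 = 6.

6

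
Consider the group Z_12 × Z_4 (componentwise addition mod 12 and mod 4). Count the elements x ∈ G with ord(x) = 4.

12

An element (a,b) has order lcm(ord(a), ord(b)); count pairs with lcm equal to 4.
Enumerating gives 12 such elements.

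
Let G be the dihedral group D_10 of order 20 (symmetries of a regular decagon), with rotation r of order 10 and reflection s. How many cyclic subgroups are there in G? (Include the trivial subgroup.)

Each element a generates a cyclic subgroup ⟨a⟩; distinct elements may generate the same one (a cyclic group of order d has φ(d) generators).
Cyclic subgroups by order — order 1: 1; order 2: 11; order 5: 1; order 10: 1.
Total: 14.

14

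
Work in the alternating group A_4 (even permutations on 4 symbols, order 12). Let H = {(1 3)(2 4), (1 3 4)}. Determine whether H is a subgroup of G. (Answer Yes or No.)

No

The identity e ∉ H, so H is not a subgroup.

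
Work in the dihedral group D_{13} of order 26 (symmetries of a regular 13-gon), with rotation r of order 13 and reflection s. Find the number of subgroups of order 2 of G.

13

|G| = 26 and 2 | 26, so subgroups of order 2 are possible by Lagrange.
The subgroups of order 2 are: {e, r^10s}; {e, r^11s}; {e, r^12s}; {e, r^2s}; … (13 in all).
So G has 13 subgroups of order 2.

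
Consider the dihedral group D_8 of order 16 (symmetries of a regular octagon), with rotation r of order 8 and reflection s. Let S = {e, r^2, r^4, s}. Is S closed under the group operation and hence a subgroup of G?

r^2 ∈ S but its inverse r^6 ∉ S, so S is not a subgroup.

No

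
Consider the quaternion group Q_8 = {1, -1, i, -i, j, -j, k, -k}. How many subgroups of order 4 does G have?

3

|G| = 8 and 4 | 8, so subgroups of order 4 are possible by Lagrange.
The subgroups of order 4 are: {1, -1, i, -i}; {1, -1, j, -j}; {1, -1, k, -k}.
So G has 3 subgroups of order 4.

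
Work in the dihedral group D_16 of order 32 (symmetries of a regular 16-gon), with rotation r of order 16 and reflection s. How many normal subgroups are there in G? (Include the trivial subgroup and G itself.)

8

G has 36 subgroups. Checking conjugation-invariance by order — order 1: 1/1 normal; order 2: 1/17 normal; order 4: 1/9 normal; order 8: 1/5 normal; order 16: 3/3 normal; order 32: 1/1 normal.
Total normal subgroups: 8.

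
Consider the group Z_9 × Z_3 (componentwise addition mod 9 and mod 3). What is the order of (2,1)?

9

The order of (2,1) in Z_9 × Z_3 is lcm(ord(2) in Z_9, ord(1) in Z_3).
ord(2) = 9 and ord(1) = 3, so |⟨(2,1)⟩| = lcm(9, 3) = 9.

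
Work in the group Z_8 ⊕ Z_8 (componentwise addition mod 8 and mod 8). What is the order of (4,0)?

The order of (4,0) in Z_8 × Z_8 is lcm(ord(4) in Z_8, ord(0) in Z_8).
ord(4) = 2 and ord(0) = 1, so |⟨(4,0)⟩| = lcm(2, 1) = 2.

2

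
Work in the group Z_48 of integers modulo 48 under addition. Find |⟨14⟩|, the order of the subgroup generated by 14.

24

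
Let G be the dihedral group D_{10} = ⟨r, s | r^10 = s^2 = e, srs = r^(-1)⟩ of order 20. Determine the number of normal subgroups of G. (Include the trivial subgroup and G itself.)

7

G has 22 subgroups. Checking conjugation-invariance by order — order 1: 1/1 normal; order 2: 1/11 normal; order 4: 0/5 normal; order 5: 1/1 normal; order 10: 3/3 normal; order 20: 1/1 normal.
Total normal subgroups: 7.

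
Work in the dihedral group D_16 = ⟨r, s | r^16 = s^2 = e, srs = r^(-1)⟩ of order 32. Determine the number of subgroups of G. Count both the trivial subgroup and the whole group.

36

|G| = 32, so by Lagrange every subgroup order divides 32. Divisors: 1, 2, 4, 8, 16, 32.
Subgroups by order — order 1: 1; order 2: 17; order 4: 9; order 8: 5; order 16: 3; order 32: 1.
Total: 1 + 17 + 9 + 5 + 3 + 1 = 36.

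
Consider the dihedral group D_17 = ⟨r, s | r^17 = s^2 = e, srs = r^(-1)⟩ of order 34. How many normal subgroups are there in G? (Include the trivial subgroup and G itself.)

3

G has 20 subgroups. Checking conjugation-invariance by order — order 1: 1/1 normal; order 2: 0/17 normal; order 17: 1/1 normal; order 34: 1/1 normal.
Total normal subgroups: 3.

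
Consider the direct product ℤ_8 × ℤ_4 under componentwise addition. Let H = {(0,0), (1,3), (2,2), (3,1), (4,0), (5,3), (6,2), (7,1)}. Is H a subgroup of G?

|H| = 8 divides |G| = 32, consistent with Lagrange.
H contains the identity, every element's inverse is in H, and H is closed under +: it is a subgroup.
In fact H = ⟨(7,1)⟩.

Yes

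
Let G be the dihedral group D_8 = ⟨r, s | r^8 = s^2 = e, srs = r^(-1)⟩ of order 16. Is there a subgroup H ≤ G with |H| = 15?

15 does not divide |G| = 16, so by Lagrange no subgroup of order 15 exists.

No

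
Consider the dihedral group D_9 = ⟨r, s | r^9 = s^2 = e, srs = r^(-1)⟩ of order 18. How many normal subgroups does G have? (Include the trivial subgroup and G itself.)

4

G has 16 subgroups. Checking conjugation-invariance by order — order 1: 1/1 normal; order 2: 0/9 normal; order 3: 1/1 normal; order 6: 0/3 normal; order 9: 1/1 normal; order 18: 1/1 normal.
Total normal subgroups: 4.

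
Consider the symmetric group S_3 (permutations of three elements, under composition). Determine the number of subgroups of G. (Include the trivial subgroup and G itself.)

6

|G| = 6, so by Lagrange every subgroup order divides 6. Divisors: 1, 2, 3, 6.
Subgroups by order — order 1: 1; order 2: 3; order 3: 1; order 6: 1.
Total: 1 + 3 + 1 + 1 = 6.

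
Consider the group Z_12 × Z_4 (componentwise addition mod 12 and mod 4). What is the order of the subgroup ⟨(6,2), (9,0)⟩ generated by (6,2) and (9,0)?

|⟨(6,2)⟩| = 2 and |⟨(9,0)⟩| = 4, so |H| is a multiple of lcm(2, 4) = 4 and divides |G| = 48.
Closing under the operation: H = {(0,0), (0,2), (3,0), (3,2), (6,0), (6,2), (9,0), (9,2)}, so |H| = 8.

8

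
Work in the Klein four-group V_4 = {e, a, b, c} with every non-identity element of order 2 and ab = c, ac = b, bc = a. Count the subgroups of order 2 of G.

|G| = 4 and 2 | 4, so subgroups of order 2 are possible by Lagrange.
The subgroups of order 2 are: {e, a}; {e, b}; {e, c}.
So G has 3 subgroups of order 2.

3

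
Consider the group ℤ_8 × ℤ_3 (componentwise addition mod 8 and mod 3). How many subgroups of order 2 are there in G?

|G| = 24 and 2 | 24, so subgroups of order 2 are possible by Lagrange.
The subgroups of order 2 are: {(0,0), (4,0)}.
So G has 1 subgroup of order 2.

1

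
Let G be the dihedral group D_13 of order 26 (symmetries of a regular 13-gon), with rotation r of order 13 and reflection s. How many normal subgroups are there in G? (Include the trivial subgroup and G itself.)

3

G has 16 subgroups. Checking conjugation-invariance by order — order 1: 1/1 normal; order 2: 0/13 normal; order 13: 1/1 normal; order 26: 1/1 normal.
Total normal subgroups: 3.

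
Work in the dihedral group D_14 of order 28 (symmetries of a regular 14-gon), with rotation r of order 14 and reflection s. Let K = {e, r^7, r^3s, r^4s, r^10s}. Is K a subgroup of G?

|K| = 5 does not divide |G| = 28, so by Lagrange K is not a subgroup.

No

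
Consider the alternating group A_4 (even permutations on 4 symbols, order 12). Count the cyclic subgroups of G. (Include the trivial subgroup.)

8

Group the elements of G by the cyclic subgroup they generate; each cyclic subgroup of order d accounts for φ(d) elements.
Cyclic subgroups by order — order 1: 1; order 2: 3; order 3: 4.
Total: 8.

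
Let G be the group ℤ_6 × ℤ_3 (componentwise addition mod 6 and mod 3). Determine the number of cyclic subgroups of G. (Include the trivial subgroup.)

10

Group the elements of G by the cyclic subgroup they generate; each cyclic subgroup of order d accounts for φ(d) elements.
Cyclic subgroups by order — order 1: 1; order 2: 1; order 3: 4; order 6: 4.
Total: 10.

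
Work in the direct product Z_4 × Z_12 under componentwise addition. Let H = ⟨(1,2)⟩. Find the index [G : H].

4

|⟨(1,2)⟩| = 12 and |G| = 48.
By Lagrange, [G : H] = |G|/|H| = 48/12 = 4.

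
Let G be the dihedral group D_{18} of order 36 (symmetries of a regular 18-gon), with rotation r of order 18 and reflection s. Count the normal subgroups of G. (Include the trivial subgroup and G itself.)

9

G has 45 subgroups. Checking conjugation-invariance by order — order 1: 1/1 normal; order 2: 1/19 normal; order 3: 1/1 normal; order 4: 0/9 normal; order 6: 1/7 normal; order 9: 1/1 normal; order 12: 0/3 normal; order 18: 3/3 normal; order 36: 1/1 normal.
Total normal subgroups: 9.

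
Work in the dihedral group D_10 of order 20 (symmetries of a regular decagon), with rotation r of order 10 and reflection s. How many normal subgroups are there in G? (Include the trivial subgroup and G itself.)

7

G has 22 subgroups. Checking conjugation-invariance by order — order 1: 1/1 normal; order 2: 1/11 normal; order 4: 0/5 normal; order 5: 1/1 normal; order 10: 3/3 normal; order 20: 1/1 normal.
Total normal subgroups: 7.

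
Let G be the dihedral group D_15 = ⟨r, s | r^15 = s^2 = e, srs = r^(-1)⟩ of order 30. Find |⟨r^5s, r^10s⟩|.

6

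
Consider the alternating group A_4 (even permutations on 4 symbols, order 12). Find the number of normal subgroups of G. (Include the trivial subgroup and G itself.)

G has 10 subgroups. Checking conjugation-invariance by order — order 1: 1/1 normal; order 2: 0/3 normal; order 3: 0/4 normal; order 4: 1/1 normal; order 12: 1/1 normal.
Total normal subgroups: 3.

3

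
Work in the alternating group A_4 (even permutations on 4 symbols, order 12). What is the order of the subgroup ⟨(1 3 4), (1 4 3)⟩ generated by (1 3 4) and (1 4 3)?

3

|⟨(1 3 4)⟩| = 3 and |⟨(1 4 3)⟩| = 3, so |H| is a multiple of lcm(3, 3) = 3 and divides |G| = 12.
Closing under the operation: H = {e, (1 3 4), (1 4 3)}, so |H| = 3.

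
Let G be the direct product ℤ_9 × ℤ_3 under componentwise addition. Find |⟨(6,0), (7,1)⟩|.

|⟨(6,0)⟩| = 3 and |⟨(7,1)⟩| = 9, so |H| is a multiple of lcm(3, 9) = 9 and divides |G| = 27.
Closing under the operation: H = {(0,0), (1,1), (2,2), (3,0), (4,1), (5,2), (6,0), (7,1), (8,2)}, so |H| = 9.

9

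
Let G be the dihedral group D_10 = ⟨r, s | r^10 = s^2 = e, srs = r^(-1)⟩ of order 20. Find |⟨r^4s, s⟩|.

10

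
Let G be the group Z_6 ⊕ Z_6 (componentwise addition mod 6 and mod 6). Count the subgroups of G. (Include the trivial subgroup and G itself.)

|G| = 36, so by Lagrange every subgroup order divides 36. Divisors: 1, 2, 3, 4, 6, 9, 12, 18, 36.
Subgroups by order — order 1: 1; order 2: 3; order 3: 4; order 4: 1; order 6: 12; order 9: 1; order 12: 4; order 18: 3; order 36: 1.
Total: 1 + 3 + 4 + 1 + 12 + 1 + 4 + 3 + 1 = 30.

30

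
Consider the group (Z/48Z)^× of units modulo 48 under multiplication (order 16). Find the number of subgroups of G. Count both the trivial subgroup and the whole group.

27

|G| = 16, so by Lagrange every subgroup order divides 16. Divisors: 1, 2, 4, 8, 16.
Subgroups by order — order 1: 1; order 2: 7; order 4: 11; order 8: 7; order 16: 1.
Total: 1 + 7 + 11 + 7 + 1 = 27.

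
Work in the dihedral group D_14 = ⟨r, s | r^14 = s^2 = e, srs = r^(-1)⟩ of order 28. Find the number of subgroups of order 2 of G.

|G| = 28 and 2 | 28, so subgroups of order 2 are possible by Lagrange.
The subgroups of order 2 are: {e, r^10s}; {e, r^11s}; {e, r^12s}; {e, r^13s}; … (15 in all).
So G has 15 subgroups of order 2.

15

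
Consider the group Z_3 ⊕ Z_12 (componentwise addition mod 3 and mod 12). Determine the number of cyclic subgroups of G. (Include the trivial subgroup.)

15

Each element a generates a cyclic subgroup ⟨a⟩; distinct elements may generate the same one (a cyclic group of order d has φ(d) generators).
Cyclic subgroups by order — order 1: 1; order 2: 1; order 3: 4; order 4: 1; order 6: 4; order 12: 4.
Total: 15.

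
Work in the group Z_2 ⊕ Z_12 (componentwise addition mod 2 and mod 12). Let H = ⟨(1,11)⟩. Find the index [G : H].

|⟨(1,11)⟩| = 12 and |G| = 24.
By Lagrange, [G : H] = |G|/|H| = 24/12 = 2.

2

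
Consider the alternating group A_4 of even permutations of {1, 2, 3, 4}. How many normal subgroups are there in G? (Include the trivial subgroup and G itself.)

3

G has 10 subgroups. Checking conjugation-invariance by order — order 1: 1/1 normal; order 2: 0/3 normal; order 3: 0/4 normal; order 4: 1/1 normal; order 12: 1/1 normal.
Total normal subgroups: 3.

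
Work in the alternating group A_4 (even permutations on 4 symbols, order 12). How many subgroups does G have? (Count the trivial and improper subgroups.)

10

|G| = 12, so by Lagrange every subgroup order divides 12. Divisors: 1, 2, 3, 4, 6, 12.
Subgroups by order — order 1: 1; order 2: 3; order 3: 4; order 4: 1; order 6: 0; order 12: 1.
Total: 1 + 3 + 4 + 1 + 0 + 1 = 10.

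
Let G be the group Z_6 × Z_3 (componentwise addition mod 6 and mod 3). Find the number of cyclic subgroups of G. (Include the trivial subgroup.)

Each element a generates a cyclic subgroup ⟨a⟩; distinct elements may generate the same one (a cyclic group of order d has φ(d) generators).
Cyclic subgroups by order — order 1: 1; order 2: 1; order 3: 4; order 6: 4.
Total: 10.

10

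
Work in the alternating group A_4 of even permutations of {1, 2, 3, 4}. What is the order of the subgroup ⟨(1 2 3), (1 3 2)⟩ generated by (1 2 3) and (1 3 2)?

|⟨(1 2 3)⟩| = 3 and |⟨(1 3 2)⟩| = 3, so |H| is a multiple of lcm(3, 3) = 3 and divides |G| = 12.
Closing under the operation: H = {e, (1 2 3), (1 3 2)}, so |H| = 3.

3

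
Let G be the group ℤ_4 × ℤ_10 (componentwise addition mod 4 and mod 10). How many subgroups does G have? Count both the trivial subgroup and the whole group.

16

|G| = 40, so by Lagrange every subgroup order divides 40. Divisors: 1, 2, 4, 5, 8, 10, 20, 40.
Subgroups by order — order 1: 1; order 2: 3; order 4: 3; order 5: 1; order 8: 1; order 10: 3; order 20: 3; order 40: 1.
Total: 1 + 3 + 3 + 1 + 1 + 3 + 3 + 1 = 16.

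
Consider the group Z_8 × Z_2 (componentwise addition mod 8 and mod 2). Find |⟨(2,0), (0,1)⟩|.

8

|⟨(2,0)⟩| = 4 and |⟨(0,1)⟩| = 2, so |H| is a multiple of lcm(4, 2) = 4 and divides |G| = 16.
Closing under the operation: H = {(0,0), (0,1), (2,0), (2,1), (4,0), (4,1), (6,0), (6,1)}, so |H| = 8.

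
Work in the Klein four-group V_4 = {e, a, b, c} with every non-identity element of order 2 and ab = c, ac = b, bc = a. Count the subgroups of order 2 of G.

|G| = 4 and 2 | 4, so subgroups of order 2 are possible by Lagrange.
The subgroups of order 2 are: {e, a}; {e, b}; {e, c}.
So G has 3 subgroups of order 2.

3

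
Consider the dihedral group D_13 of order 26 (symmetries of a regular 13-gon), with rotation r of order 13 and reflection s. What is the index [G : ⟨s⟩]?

|⟨s⟩| = 2 and |G| = 26.
By Lagrange, [G : H] = |G|/|H| = 26/2 = 13.

13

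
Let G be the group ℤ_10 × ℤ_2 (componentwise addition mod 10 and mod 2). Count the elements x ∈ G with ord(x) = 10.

12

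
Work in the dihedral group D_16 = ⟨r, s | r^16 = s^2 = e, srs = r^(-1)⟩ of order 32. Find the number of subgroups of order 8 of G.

|G| = 32 and 8 | 32, so subgroups of order 8 are possible by Lagrange.
The subgroups of order 8 are: {e, r^2, r^4, r^6, r^8, r^10, r^12, r^14}; {e, r^4, r^8, r^12, r^2s, r^6s, r^10s, r^14s}; {e, r^4, r^8, r^12, r^3s, r^7s, r^11s, r^15s}; {e, r^4, r^8, r^12, s, r^4s, r^8s, r^12s}; … (5 in all).
So G has 5 subgroups of order 8.

5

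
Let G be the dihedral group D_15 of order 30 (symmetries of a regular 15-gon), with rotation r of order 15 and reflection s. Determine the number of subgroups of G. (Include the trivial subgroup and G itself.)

|G| = 30, so by Lagrange every subgroup order divides 30. Divisors: 1, 2, 3, 5, 6, 10, 15, 30.
Subgroups by order — order 1: 1; order 2: 15; order 3: 1; order 5: 1; order 6: 5; order 10: 3; order 15: 1; order 30: 1.
Total: 1 + 15 + 1 + 1 + 5 + 3 + 1 + 1 = 28.

28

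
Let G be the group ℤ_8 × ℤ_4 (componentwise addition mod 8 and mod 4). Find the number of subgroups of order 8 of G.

|G| = 32 and 8 | 32, so subgroups of order 8 are possible by Lagrange.
The subgroups of order 8 are: {(0,0), (0,1), (0,2), (0,3), (4,0), (4,1), (4,2), (4,3)}; {(0,0), (0,2), (2,0), (2,2), (4,0), (4,2), (6,0), (6,2)}; {(0,0), (0,2), (2,1), (2,3), (4,0), (4,2), (6,1), (6,3)}; {(0,0), (1,0), (2,0), (3,0), (4,0), (5,0), (6,0), (7,0)}; … (7 in all).
So G has 7 subgroups of order 8.

7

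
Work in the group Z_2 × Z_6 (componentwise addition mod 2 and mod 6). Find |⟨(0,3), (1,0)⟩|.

4

|⟨(0,3)⟩| = 2 and |⟨(1,0)⟩| = 2, so |H| is a multiple of lcm(2, 2) = 2 and divides |G| = 12.
Closing under the operation: H = {(0,0), (0,3), (1,0), (1,3)}, so |H| = 4.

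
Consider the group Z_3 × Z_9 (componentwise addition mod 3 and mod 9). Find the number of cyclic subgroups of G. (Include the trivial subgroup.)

8

Each element a generates a cyclic subgroup ⟨a⟩; distinct elements may generate the same one (a cyclic group of order d has φ(d) generators).
Cyclic subgroups by order — order 1: 1; order 3: 4; order 9: 3.
Total: 8.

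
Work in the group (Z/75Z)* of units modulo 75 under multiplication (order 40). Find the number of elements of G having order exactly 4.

The elements of order 4 are: 7, 32, 43, 68.
That's 4.

4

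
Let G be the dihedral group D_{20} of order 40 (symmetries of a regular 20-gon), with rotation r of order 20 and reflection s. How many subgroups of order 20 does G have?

|G| = 40 and 20 | 40, so subgroups of order 20 are possible by Lagrange.
The subgroups of order 20 are: {e, r, r^2, r^3, r^4, r^5, r^6, r^7, r^8, r^9, r^10, r^11, r^12, r^13, r^14, r^15, r^16, r^17, r^18, r^19}; {e, r^2, r^4, r^6, r^8, r^10, r^12, r^14, r^16, r^18, s, r^2s, r^4s, r^6s, r^8s, r^10s, r^12s, r^14s, r^16s, r^18s}; {e, r^2, r^4, r^6, r^8, r^10, r^12, r^14, r^16, r^18, rs, r^3s, r^5s, r^7s, r^9s, r^11s, r^13s, r^15s, r^17s, r^19s}.
So G has 3 subgroups of order 20.

3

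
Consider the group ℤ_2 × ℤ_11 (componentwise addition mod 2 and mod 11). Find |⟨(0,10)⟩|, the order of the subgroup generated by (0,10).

The order of (0,10) in Z_2 × Z_11 is lcm(ord(0) in Z_2, ord(10) in Z_11).
ord(0) = 1 and ord(10) = 11, so |⟨(0,10)⟩| = lcm(1, 11) = 11.

11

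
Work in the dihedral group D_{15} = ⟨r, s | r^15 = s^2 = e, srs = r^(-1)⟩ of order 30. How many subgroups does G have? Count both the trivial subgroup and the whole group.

|G| = 30, so by Lagrange every subgroup order divides 30. Divisors: 1, 2, 3, 5, 6, 10, 15, 30.
Subgroups by order — order 1: 1; order 2: 15; order 3: 1; order 5: 1; order 6: 5; order 10: 3; order 15: 1; order 30: 1.
Total: 1 + 15 + 1 + 1 + 5 + 3 + 1 + 1 = 28.

28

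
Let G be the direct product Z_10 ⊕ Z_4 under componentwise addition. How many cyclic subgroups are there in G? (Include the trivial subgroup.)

12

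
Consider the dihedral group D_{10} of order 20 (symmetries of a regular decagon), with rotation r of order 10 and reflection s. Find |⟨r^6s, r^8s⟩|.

10

|⟨r^6s⟩| = 2 and |⟨r^8s⟩| = 2, so |H| is a multiple of lcm(2, 2) = 2 and divides |G| = 20.
Closing under the operation: H = {e, r^2, r^4, r^6, r^8, s, r^2s, r^4s, r^6s, r^8s}, so |H| = 10.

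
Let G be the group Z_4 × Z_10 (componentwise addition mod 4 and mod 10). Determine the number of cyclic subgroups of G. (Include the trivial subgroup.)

12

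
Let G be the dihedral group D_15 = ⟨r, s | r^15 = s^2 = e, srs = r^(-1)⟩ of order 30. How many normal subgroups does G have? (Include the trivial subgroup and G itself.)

5

G has 28 subgroups. Checking conjugation-invariance by order — order 1: 1/1 normal; order 2: 0/15 normal; order 3: 1/1 normal; order 5: 1/1 normal; order 6: 0/5 normal; order 10: 0/3 normal; order 15: 1/1 normal; order 30: 1/1 normal.
Total normal subgroups: 5.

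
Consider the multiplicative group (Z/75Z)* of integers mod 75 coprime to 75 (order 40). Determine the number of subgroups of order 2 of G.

3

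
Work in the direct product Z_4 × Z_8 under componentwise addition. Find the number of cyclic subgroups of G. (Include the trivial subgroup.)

A cyclic subgroup of order d is generated by each of its φ(d) elements of order d, so the cyclic subgroups of order d number (#elements of order d)/φ(d).
Cyclic subgroups by order — order 1: 1; order 2: 3; order 4: 6; order 8: 4.
Total: 14.

14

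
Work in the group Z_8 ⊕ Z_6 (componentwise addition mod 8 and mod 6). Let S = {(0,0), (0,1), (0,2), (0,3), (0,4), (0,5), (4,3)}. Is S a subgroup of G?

No

|S| = 7 does not divide |G| = 48, so by Lagrange S is not a subgroup.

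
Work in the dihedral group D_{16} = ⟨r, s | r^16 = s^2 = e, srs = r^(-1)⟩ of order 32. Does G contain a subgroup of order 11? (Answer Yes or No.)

No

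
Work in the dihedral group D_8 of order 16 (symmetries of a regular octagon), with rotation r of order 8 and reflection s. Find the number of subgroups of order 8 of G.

3

|G| = 16 and 8 | 16, so subgroups of order 8 are possible by Lagrange.
The subgroups of order 8 are: {e, r, r^2, r^3, r^4, r^5, r^6, r^7}; {e, r^2, r^4, r^6, s, r^2s, r^4s, r^6s}; {e, r^2, r^4, r^6, rs, r^3s, r^5s, r^7s}.
So G has 3 subgroups of order 8.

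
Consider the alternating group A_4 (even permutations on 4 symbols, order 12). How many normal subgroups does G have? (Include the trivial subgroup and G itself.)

G has 10 subgroups. Checking conjugation-invariance by order — order 1: 1/1 normal; order 2: 0/3 normal; order 3: 0/4 normal; order 4: 1/1 normal; order 12: 1/1 normal.
Total normal subgroups: 3.

3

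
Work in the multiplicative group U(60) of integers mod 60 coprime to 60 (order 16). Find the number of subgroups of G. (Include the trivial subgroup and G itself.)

27

|G| = 16, so by Lagrange every subgroup order divides 16. Divisors: 1, 2, 4, 8, 16.
Subgroups by order — order 1: 1; order 2: 7; order 4: 11; order 8: 7; order 16: 1.
Total: 1 + 7 + 11 + 7 + 1 = 27.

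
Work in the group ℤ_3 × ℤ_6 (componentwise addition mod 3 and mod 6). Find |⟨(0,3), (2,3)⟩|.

6

|⟨(0,3)⟩| = 2 and |⟨(2,3)⟩| = 6, so |H| is a multiple of lcm(2, 6) = 6 and divides |G| = 18.
Closing under the operation: H = {(0,0), (0,3), (1,0), (1,3), (2,0), (2,3)}, so |H| = 6.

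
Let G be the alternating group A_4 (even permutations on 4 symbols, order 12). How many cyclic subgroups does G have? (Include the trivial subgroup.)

A cyclic subgroup of order d is generated by each of its φ(d) elements of order d, so the cyclic subgroups of order d number (#elements of order d)/φ(d).
Cyclic subgroups by order — order 1: 1; order 2: 3; order 3: 4.
Total: 8.

8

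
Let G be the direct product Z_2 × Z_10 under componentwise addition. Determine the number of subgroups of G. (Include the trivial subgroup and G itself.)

|G| = 20, so by Lagrange every subgroup order divides 20. Divisors: 1, 2, 4, 5, 10, 20.
Subgroups by order — order 1: 1; order 2: 3; order 4: 1; order 5: 1; order 10: 3; order 20: 1.
Total: 1 + 3 + 1 + 1 + 3 + 1 = 10.

10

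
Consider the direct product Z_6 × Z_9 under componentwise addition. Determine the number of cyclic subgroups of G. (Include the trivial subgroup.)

16

Group the elements of G by the cyclic subgroup they generate; each cyclic subgroup of order d accounts for φ(d) elements.
Cyclic subgroups by order — order 1: 1; order 2: 1; order 3: 4; order 6: 4; order 9: 3; order 18: 3.
Total: 16.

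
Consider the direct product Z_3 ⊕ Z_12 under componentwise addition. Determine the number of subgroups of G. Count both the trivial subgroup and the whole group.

|G| = 36, so by Lagrange every subgroup order divides 36. Divisors: 1, 2, 3, 4, 6, 9, 12, 18, 36.
Subgroups by order — order 1: 1; order 2: 1; order 3: 4; order 4: 1; order 6: 4; order 9: 1; order 12: 4; order 18: 1; order 36: 1.
Total: 1 + 1 + 4 + 1 + 4 + 1 + 4 + 1 + 1 = 18.

18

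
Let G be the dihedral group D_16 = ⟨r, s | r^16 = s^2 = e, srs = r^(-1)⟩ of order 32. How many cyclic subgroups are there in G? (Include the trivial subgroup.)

21

Each element a generates a cyclic subgroup ⟨a⟩; distinct elements may generate the same one (a cyclic group of order d has φ(d) generators).
Cyclic subgroups by order — order 1: 1; order 2: 17; order 4: 1; order 8: 1; order 16: 1.
Total: 21.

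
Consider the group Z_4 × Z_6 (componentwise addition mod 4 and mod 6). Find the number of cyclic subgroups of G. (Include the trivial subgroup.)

A cyclic subgroup of order d is generated by each of its φ(d) elements of order d, so the cyclic subgroups of order d number (#elements of order d)/φ(d).
Cyclic subgroups by order — order 1: 1; order 2: 3; order 3: 1; order 4: 2; order 6: 3; order 12: 2.
Total: 12.

12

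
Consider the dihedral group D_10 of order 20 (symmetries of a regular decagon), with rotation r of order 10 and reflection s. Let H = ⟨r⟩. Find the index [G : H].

2

|⟨r⟩| = 10 and |G| = 20.
By Lagrange, [G : H] = |G|/|H| = 20/10 = 2.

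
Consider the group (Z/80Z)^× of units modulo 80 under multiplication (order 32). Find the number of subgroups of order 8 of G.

19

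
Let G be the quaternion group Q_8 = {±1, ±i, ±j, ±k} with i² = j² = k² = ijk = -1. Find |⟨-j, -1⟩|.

4

|⟨-j⟩| = 4 and |⟨-1⟩| = 2, so |H| is a multiple of lcm(4, 2) = 4 and divides |G| = 8.
Closing under the operation: H = {1, -1, j, -j}, so |H| = 4.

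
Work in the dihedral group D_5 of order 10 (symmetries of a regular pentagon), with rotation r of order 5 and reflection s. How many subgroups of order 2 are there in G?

5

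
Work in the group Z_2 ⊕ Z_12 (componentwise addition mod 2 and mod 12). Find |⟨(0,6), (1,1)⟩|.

12

|⟨(0,6)⟩| = 2 and |⟨(1,1)⟩| = 12, so |H| is a multiple of lcm(2, 12) = 12 and divides |G| = 24.
Closing under the operation: H = {(0,0), (0,2), (0,4), (0,6), (0,8), (0,10), (1,1), (1,3), (1,5), (1,7), (1,9), (1,11)}, so |H| = 12.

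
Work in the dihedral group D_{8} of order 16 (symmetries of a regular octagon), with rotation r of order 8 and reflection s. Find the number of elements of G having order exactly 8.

4

The elements of order 8 are: r, r^3, r^5, r^7.
That's 4.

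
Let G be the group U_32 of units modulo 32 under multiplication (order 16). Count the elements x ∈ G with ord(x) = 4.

4

The elements of order 4 are: 7, 9, 23, 25.
That's 4.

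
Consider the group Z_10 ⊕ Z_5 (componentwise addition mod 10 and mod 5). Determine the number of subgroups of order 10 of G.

6

|G| = 50 and 10 | 50, so subgroups of order 10 are possible by Lagrange.
The subgroups of order 10 are: {(0,0), (0,1), (0,2), (0,3), (0,4), (5,0), (5,1), (5,2), (5,3), (5,4)}; {(0,0), (1,0), (2,0), (3,0), (4,0), (5,0), (6,0), (7,0), (8,0), (9,0)}; {(0,0), (1,1), (2,2), (3,3), (4,4), (5,0), (6,1), (7,2), (8,3), (9,4)}; {(0,0), (1,2), (2,4), (3,1), (4,3), (5,0), (6,2), (7,4), (8,1), (9,3)}; … (6 in all).
So G has 6 subgroups of order 10.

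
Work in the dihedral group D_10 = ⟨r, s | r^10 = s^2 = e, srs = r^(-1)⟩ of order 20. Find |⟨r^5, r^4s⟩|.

4

|⟨r^5⟩| = 2 and |⟨r^4s⟩| = 2, so |H| is a multiple of lcm(2, 2) = 2 and divides |G| = 20.
Closing under the operation: H = {e, r^5, r^4s, r^9s}, so |H| = 4.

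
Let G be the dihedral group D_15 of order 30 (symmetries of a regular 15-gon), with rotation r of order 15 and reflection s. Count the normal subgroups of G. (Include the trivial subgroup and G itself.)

G has 28 subgroups. Checking conjugation-invariance by order — order 1: 1/1 normal; order 2: 0/15 normal; order 3: 1/1 normal; order 5: 1/1 normal; order 6: 0/5 normal; order 10: 0/3 normal; order 15: 1/1 normal; order 30: 1/1 normal.
Total normal subgroups: 5.

5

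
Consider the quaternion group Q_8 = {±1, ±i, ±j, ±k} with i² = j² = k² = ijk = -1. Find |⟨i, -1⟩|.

|⟨i⟩| = 4 and |⟨-1⟩| = 2, so |H| is a multiple of lcm(4, 2) = 4 and divides |G| = 8.
Closing under the operation: H = {1, -1, i, -i}, so |H| = 4.

4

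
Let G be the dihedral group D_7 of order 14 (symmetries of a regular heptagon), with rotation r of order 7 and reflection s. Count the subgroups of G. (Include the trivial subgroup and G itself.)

10

|G| = 14, so by Lagrange every subgroup order divides 14. Divisors: 1, 2, 7, 14.
Subgroups by order — order 1: 1; order 2: 7; order 7: 1; order 14: 1.
Total: 1 + 7 + 1 + 1 = 10.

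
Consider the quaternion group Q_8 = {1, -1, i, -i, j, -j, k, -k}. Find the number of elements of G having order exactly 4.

6

The elements of order 4 are: i, -i, j, -j, k, -k.
That's 6.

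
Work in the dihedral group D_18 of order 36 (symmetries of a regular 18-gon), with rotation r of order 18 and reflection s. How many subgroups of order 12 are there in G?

|G| = 36 and 12 | 36, so subgroups of order 12 are possible by Lagrange.
The subgroups of order 12 are: {e, r^3, r^6, r^9, r^12, r^15, rs, r^4s, r^7s, r^10s, r^13s, r^16s}; {e, r^3, r^6, r^9, r^12, r^15, r^2s, r^5s, r^8s, r^11s, r^14s, r^17s}; {e, r^3, r^6, r^9, r^12, r^15, s, r^3s, r^6s, r^9s, r^12s, r^15s}.
So G has 3 subgroups of order 12.

3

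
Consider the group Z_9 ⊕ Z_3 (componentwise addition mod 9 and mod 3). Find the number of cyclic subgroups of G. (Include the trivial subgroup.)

Each element a generates a cyclic subgroup ⟨a⟩; distinct elements may generate the same one (a cyclic group of order d has φ(d) generators).
Cyclic subgroups by order — order 1: 1; order 3: 4; order 9: 3.
Total: 8.

8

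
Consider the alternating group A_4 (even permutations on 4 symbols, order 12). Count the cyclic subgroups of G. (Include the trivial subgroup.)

A cyclic subgroup of order d is generated by each of its φ(d) elements of order d, so the cyclic subgroups of order d number (#elements of order d)/φ(d).
Cyclic subgroups by order — order 1: 1; order 2: 3; order 3: 4.
Total: 8.

8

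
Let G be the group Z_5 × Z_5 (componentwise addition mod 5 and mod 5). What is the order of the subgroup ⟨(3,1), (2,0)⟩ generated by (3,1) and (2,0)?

|⟨(3,1)⟩| = 5 and |⟨(2,0)⟩| = 5, so |H| is a multiple of lcm(5, 5) = 5 and divides |G| = 25.
Closing {(3,1), (2,0)} under the group operation gives all of G, so |H| = 25.

25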